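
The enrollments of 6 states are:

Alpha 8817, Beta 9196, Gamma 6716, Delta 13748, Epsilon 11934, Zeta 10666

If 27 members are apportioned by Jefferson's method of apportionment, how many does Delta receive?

6

Standard divisor 61077/27 ≈ 2262.111; standard quotas: Alpha 3.898, Beta 4.065, Gamma 2.969, Delta 6.078, Epsilon 5.276, Zeta 4.715.
Rounding down gives 3, 4, 2, 6, 5, 4 = 24 seats, so the divisor must be adjusted.
With modified divisor 2100: modified quotas Alpha 4.199, Beta 4.379, Gamma 3.198, Delta 6.547, Epsilon 5.683, Zeta 5.079.
Rounding down: Alpha 4, Beta 4, Gamma 3, Delta 6, Epsilon 5, Zeta 5 (total 27).
Delta receives 6.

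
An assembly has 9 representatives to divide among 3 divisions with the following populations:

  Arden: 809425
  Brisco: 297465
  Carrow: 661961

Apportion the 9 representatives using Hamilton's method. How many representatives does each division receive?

Total 1768851; standard divisor 1768851/9 = 196539.
Standard quotas: Arden 4.1184, Brisco 1.5135, Carrow 3.3681.
Lower quotas: Arden 4, Brisco 1, Carrow 3 (sum 8, leaving 1 seat).
Remainders in descending order: Brisco 0.5135, Carrow 0.3681, Arden 0.1184.
The surplus seat goes to Brisco.

Arden=4, Brisco=2, Carrow=3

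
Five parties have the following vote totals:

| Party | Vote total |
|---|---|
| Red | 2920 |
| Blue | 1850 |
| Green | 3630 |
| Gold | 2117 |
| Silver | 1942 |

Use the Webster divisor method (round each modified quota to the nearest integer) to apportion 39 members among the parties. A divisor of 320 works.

Red=9; Blue=6; Green=11; Gold=7; Silver=6

With modified divisor 320: modified quotas Red 9.125, Blue 5.781, Green 11.344, Gold 6.616, Silver 6.069.
Rounding to the nearest integer: Red 9, Blue 6, Green 11, Gold 7, Silver 6 (total 39).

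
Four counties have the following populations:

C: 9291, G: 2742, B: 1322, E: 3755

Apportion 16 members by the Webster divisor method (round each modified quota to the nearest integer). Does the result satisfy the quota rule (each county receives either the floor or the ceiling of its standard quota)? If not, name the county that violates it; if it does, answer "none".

Standard quotas: C 8.688, G 2.564, B 1.236, E 3.511.
Webster allocation: C 9, G 3, B 1, E 3.
Every allocation lies between the lower and upper quota.

none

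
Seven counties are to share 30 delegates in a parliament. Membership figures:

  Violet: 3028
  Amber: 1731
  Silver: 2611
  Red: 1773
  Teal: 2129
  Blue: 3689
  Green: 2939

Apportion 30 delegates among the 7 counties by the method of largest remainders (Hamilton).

The standard divisor is 17900/30 ≈ 596.667.
Standard quotas: Violet 5.075, Amber 2.901, Silver 4.376, Red 2.972, Teal 3.568, Blue 6.183, Green 4.926.
Lower quotas: Violet 5, Amber 2, Silver 4, Red 2, Teal 3, Blue 6, Green 4 (sum 26, leaving 4 seats).
Remainders in descending order: Red 0.972, Green 0.926, Amber 0.901, Teal 0.568, Silver 0.376, Blue 0.183, Violet 0.075.
Largest remainders: Red, Green, Amber, Teal receive the extra seats.

Violet: 5, Amber: 3, Silver: 4, Red: 3, Teal: 4, Blue: 6, Green: 5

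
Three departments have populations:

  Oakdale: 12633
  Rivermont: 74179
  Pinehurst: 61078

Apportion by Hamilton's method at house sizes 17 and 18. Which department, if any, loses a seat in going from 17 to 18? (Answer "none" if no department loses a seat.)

At 17 seats: Oakdale 1, Rivermont 9, Pinehurst 7.
At 18 seats: Oakdale 2, Rivermont 9, Pinehurst 7.
No department's allocation decreased.

none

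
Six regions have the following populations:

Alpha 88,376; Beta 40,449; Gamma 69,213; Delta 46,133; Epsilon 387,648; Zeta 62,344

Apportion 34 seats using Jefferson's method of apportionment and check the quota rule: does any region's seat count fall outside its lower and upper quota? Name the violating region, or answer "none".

Epsilon

Standard quotas: Alpha 4.329, Beta 1.981, Gamma 3.390, Delta 2.260, Epsilon 18.987, Zeta 3.054.
Jefferson allocation: Alpha 4, Beta 2, Gamma 3, Delta 2, Epsilon 20, Zeta 3.
Epsilon has quota 18.987 (lower 18, upper 19) but receives 20 — outside the quota interval.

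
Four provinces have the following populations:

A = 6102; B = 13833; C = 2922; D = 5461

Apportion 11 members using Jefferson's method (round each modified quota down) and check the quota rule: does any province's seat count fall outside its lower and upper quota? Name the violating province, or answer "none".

none

Standard quotas: A 2.370, B 5.373, C 1.135, D 2.121.
Jefferson allocation: A 2, B 6, C 1, D 2.
Every allocation lies between the lower and upper quota.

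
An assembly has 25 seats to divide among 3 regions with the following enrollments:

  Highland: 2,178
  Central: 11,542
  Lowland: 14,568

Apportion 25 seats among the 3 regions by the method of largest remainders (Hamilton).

Total 28288; standard divisor 28288/25 ≈ 1131.52.
Standard quotas: Highland 1.9248, Central 10.2004, Lowland 12.8747.
Lower quotas: Highland 1, Central 10, Lowland 12 (sum 23, leaving 2 seats).
Remainders in descending order: Highland 0.9248, Lowland 0.8747, Central 0.2004.
Largest remainders: Highland, Lowland receive the extra seats.

Highland 2, Central 10, Lowland 13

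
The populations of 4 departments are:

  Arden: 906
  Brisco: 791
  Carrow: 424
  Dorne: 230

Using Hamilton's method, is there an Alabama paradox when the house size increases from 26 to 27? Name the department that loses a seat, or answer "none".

none

At 26 seats: Arden 10, Brisco 9, Carrow 5, Dorne 2.
At 27 seats: Arden 10, Brisco 9, Carrow 5, Dorne 3.
No department's allocation decreased.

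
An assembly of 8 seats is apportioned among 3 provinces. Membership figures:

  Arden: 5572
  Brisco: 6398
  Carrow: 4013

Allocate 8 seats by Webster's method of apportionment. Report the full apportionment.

Arden: 3, Brisco: 3, Carrow: 2

Standard divisor 15983/8 ≈ 1997.875; standard quotas: Arden 2.789, Brisco 3.202, Carrow 2.009.
Rounding to the nearest integer gives Arden 3, Brisco 3, Carrow 2 — total 8, matching the house size, so no adjustment is needed.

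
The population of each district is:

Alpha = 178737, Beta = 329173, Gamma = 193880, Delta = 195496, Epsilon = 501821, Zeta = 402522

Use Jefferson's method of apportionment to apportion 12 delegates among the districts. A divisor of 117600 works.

Alpha 1, Beta 2, Gamma 1, Delta 1, Epsilon 4, Zeta 3

With modified divisor 117600: modified quotas Alpha 1.520, Beta 2.799, Gamma 1.649, Delta 1.662, Epsilon 4.267, Zeta 3.423.
Rounding down: Alpha 1, Beta 2, Gamma 1, Delta 1, Epsilon 4, Zeta 3 (total 12).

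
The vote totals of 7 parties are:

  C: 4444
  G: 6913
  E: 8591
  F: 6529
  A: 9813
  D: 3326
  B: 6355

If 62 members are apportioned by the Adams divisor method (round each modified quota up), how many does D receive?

Standard divisor 45971/62 ≈ 741.468; standard quotas: C 5.994, G 9.323, E 11.586, F 8.806, A 13.235, D 4.486, B 8.571.
Rounding up gives 6, 10, 12, 9, 14, 5, 9 = 65 seats, so the divisor must be adjusted.
With modified divisor 790: modified quotas C 5.625, G 8.751, E 10.875, F 8.265, A 12.422, D 4.210, B 8.044.
Rounding up: C 6, G 9, E 11, F 9, A 13, D 5, B 9 (total 62).
D receives 5.

5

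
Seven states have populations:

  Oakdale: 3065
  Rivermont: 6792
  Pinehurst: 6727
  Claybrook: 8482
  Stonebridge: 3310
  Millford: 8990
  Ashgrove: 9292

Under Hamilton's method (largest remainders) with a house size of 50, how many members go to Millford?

Total 46658; standard divisor 46658/50 ≈ 933.16.
Standard quotas: Oakdale 3.2845, Rivermont 7.2785, Pinehurst 7.2088, Claybrook 9.0895, Stonebridge 3.5471, Millford 9.6339, Ashgrove 9.9576.
Lower quotas: Oakdale 3, Rivermont 7, Pinehurst 7, Claybrook 9, Stonebridge 3, Millford 9, Ashgrove 9 (sum 47, leaving 3 seats).
Remainders in descending order: Ashgrove 0.9576, Millford 0.6339, Stonebridge 0.5471, Oakdale 0.2845, Rivermont 0.2785, Pinehurst 0.2088, Claybrook 0.0895.
Largest remainders: Ashgrove, Millford, Stonebridge receive the extra seats.
Millford receives 10.

10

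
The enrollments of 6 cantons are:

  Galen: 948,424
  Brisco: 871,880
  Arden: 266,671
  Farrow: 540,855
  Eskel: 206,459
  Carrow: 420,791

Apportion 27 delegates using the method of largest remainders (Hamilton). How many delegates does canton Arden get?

2

Standard divisor: 3255080 ÷ 27 ≈ 120558.519.
Standard quotas: Galen 7.8669, Brisco 7.2320, Arden 2.2120, Farrow 4.4862, Eskel 1.7125, Carrow 3.4903.
Lower quotas: Galen 7, Brisco 7, Arden 2, Farrow 4, Eskel 1, Carrow 3 (sum 24, leaving 3 seats).
Remainders in descending order: Galen 0.8669, Eskel 0.7125, Carrow 0.4903, Farrow 0.4862, Brisco 0.2320, Arden 0.2120.
Largest remainders: Galen, Eskel, Carrow receive the extra seats.
Arden receives 2.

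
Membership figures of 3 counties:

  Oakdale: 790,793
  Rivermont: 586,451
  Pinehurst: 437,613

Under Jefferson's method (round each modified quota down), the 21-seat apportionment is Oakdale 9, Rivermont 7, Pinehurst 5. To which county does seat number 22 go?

Oakdale

Priority for the next seat is population ÷ (current seats + 1).
Priorities: Oakdale 79079.300, Rivermont 73306.375, Pinehurst 72935.500.
Highest priority: Oakdale.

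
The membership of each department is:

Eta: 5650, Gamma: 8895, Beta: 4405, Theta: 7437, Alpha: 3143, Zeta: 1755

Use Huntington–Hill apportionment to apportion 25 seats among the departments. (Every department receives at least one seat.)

Eta: 4; Gamma: 7; Beta: 4; Theta: 6; Alpha: 3; Zeta: 1

With divisor 1267: modified quotas Eta 4.459, Gamma 7.021, Beta 3.477, Theta 5.870, Alpha 2.481, Zeta 1.385.
Geometric-mean thresholds: Eta √(4·5)=4.472, Gamma √(7·8)=7.483, Beta √(3·4)=3.464, Theta √(5·6)=5.477, Alpha √(2·3)=2.449, Zeta √(1·2)=1.414.
Each quota rounded against its threshold gives Eta 4, Gamma 7, Beta 4, Theta 6, Alpha 3, Zeta 1 (total 25).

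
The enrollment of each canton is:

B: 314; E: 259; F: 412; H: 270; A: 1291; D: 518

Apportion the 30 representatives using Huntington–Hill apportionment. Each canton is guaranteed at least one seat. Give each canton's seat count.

With divisor 105: modified quotas B 2.990, E 2.467, F 3.924, H 2.571, A 12.295, D 4.933.
Geometric-mean thresholds: B √(2·3)=2.449, E √(2·3)=2.449, F √(3·4)=3.464, H √(2·3)=2.449, A √(12·13)=12.490, D √(4·5)=4.472.
Each quota rounded against its threshold gives B 3, E 3, F 4, H 3, A 12, D 5 (total 30).

B=3; E=3; F=4; H=3; A=12; D=5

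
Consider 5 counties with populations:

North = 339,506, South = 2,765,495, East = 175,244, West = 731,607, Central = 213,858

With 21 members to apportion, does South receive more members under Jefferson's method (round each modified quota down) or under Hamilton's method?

Jefferson

Jefferson: North 1, South 15, East 0, West 4, Central 1.
Hamilton: North 2, South 14, East 1, West 3, Central 1.
South gets 15 under Jefferson and 14 under Hamilton.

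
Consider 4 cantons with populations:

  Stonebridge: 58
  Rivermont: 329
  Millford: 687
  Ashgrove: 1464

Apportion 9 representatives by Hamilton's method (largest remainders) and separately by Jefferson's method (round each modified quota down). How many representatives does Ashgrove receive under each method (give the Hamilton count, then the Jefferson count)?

Hamilton: Stonebridge 0, Rivermont 1, Millford 3, Ashgrove 5.
Jefferson: Stonebridge 0, Rivermont 1, Millford 2, Ashgrove 6.
Ashgrove gets 5 under Hamilton and 6 under Jefferson.

5 and 6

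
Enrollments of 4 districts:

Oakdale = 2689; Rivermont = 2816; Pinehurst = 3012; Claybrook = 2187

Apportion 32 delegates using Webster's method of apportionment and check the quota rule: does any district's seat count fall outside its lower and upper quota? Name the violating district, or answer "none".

Standard quotas: Oakdale 8.039, Rivermont 8.419, Pinehurst 9.004, Claybrook 6.538.
Webster allocation: Oakdale 8, Rivermont 8, Pinehurst 9, Claybrook 7.
Every allocation lies between the lower and upper quota.

none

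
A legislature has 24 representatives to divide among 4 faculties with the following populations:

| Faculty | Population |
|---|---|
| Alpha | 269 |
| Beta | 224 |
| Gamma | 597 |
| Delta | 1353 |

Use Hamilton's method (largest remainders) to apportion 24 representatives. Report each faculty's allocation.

Standard divisor: 2443 ÷ 24 ≈ 101.792.
Standard quotas: Alpha 2.643, Beta 2.201, Gamma 5.865, Delta 13.292.
Lower quotas: Alpha 2, Beta 2, Gamma 5, Delta 13 (sum 22, leaving 2 seats).
Remainders in descending order: Gamma 0.865, Alpha 0.643, Delta 0.292, Beta 0.201.
Largest remainders: Gamma, Alpha receive the extra seats.

Alpha: 3; Beta: 2; Gamma: 6; Delta: 13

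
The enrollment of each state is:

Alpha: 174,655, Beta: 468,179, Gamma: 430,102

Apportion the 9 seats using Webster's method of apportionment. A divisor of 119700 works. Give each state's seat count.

With modified divisor 119700: modified quotas Alpha 1.459, Beta 3.911, Gamma 3.593.
Rounding to the nearest integer: Alpha 1, Beta 4, Gamma 4 (total 9).

Alpha 1, Beta 4, Gamma 4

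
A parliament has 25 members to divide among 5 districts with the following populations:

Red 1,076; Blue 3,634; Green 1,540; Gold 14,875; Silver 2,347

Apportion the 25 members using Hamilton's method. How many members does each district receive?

Red 1, Blue 4, Green 2, Gold 16, Silver 2

The standard divisor is 23472/25 ≈ 938.88.
Standard quotas: Red 1.1460, Blue 3.8706, Green 1.6403, Gold 15.8433, Silver 2.4998.
Lower quotas: Red 1, Blue 3, Green 1, Gold 15, Silver 2 (sum 22, leaving 3 seats).
Remainders in descending order: Blue 0.8706, Gold 0.8433, Green 0.6403, Silver 0.4998, Red 0.1460.
Largest remainders: Blue, Gold, Green receive the extra seats.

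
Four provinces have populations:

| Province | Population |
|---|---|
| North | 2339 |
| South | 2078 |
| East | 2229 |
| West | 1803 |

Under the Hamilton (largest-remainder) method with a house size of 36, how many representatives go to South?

9

Total 8449; standard divisor 8449/36 ≈ 234.694.
Standard quotas: North 9.966, South 8.854, East 9.497, West 7.682.
Lower quotas: North 9, South 8, East 9, West 7 (sum 33, leaving 3 seats).
Remainders in descending order: North 0.966, South 0.854, West 0.682, East 0.497.
The surplus seats go to North, South, West.
South receives 9.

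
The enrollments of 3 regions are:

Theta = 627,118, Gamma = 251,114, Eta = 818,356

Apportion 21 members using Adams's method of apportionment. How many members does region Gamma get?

3

Standard divisor 1696588/21 ≈ 80789.905; standard quotas: Theta 7.762, Gamma 3.108, Eta 10.129.
Rounding up gives 8, 4, 11 = 23 seats, so the divisor must be adjusted.
With modified divisor 86600: modified quotas Theta 7.242, Gamma 2.900, Eta 9.450.
Rounding up: Theta 8, Gamma 3, Eta 10 (total 21).
Gamma receives 3.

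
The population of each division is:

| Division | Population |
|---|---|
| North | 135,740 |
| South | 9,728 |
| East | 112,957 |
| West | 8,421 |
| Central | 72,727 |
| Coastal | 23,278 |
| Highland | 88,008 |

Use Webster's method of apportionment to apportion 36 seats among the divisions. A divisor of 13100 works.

With modified divisor 13100: modified quotas North 10.362, South 0.743, East 8.623, West 0.643, Central 5.552, Coastal 1.777, Highland 6.718.
Rounding to the nearest integer: North 10, South 1, East 9, West 1, Central 6, Coastal 2, Highland 7 (total 36).

North: 10, South: 1, East: 9, West: 1, Central: 6, Coastal: 2, Highland: 7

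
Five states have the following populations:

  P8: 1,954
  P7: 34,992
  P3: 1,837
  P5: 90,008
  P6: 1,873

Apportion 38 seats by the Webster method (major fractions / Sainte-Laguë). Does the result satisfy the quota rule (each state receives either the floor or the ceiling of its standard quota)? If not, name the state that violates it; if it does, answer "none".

Standard quotas: P8 0.568, P7 10.176, P3 0.534, P5 26.176, P6 0.545.
Webster allocation: P8 1, P7 10, P3 1, P5 25, P6 1.
P5 has quota 26.176 (lower 26, upper 27) but receives 25 — outside the quota interval.

P5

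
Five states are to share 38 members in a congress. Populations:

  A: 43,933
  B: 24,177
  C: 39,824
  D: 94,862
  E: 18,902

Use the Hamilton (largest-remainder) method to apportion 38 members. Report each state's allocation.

A 8, B 4, C 7, D 16, E 3

Total 221698; standard divisor 221698/38 ≈ 5834.158.
Standard quotas: A 7.5303, B 4.1440, C 6.8260, D 16.2598, E 3.2399.
Lower quotas: A 7, B 4, C 6, D 16, E 3 (sum 36, leaving 2 seats).
Remainders in descending order: C 0.8260, A 0.5303, D 0.2598, E 0.2399, B 0.1440.
The surplus seats go to C, A.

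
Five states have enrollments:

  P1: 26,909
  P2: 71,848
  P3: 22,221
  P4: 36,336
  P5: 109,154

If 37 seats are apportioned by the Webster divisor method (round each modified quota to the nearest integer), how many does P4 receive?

Standard divisor 266468/37 ≈ 7201.838; standard quotas: P1 3.736, P2 9.976, P3 3.085, P4 5.045, P5 15.156.
Rounding to the nearest integer gives P1 4, P2 10, P3 3, P4 5, P5 15 — total 37, matching the house size, so no adjustment is needed.
P4 receives 5.

5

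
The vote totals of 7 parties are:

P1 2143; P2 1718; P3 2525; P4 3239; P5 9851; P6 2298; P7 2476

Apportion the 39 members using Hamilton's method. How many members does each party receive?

P1=3; P2=3; P3=4; P4=5; P5=16; P6=4; P7=4

Total 24250; standard divisor 24250/39 ≈ 621.795.
Standard quotas: P1 3.4465, P2 2.7630, P3 4.0608, P4 5.2091, P5 15.8428, P6 3.6958, P7 3.9820.
Lower quotas: P1 3, P2 2, P3 4, P4 5, P5 15, P6 3, P7 3 (sum 35, leaving 4 seats).
Remainders in descending order: P7 0.9820, P5 0.8428, P2 0.7630, P6 0.6958, P1 0.4465, P4 0.2091, P3 0.0608.
Largest remainders: P7, P5, P2, P6 receive the extra seats.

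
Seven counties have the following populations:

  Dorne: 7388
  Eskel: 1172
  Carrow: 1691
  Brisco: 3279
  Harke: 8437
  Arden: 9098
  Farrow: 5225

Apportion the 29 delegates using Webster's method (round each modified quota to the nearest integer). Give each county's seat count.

Standard divisor 36290/29 ≈ 1251.379; standard quotas: Dorne 5.904, Eskel 0.937, Carrow 1.351, Brisco 2.620, Harke 6.742, Arden 7.270, Farrow 4.175.
Rounding to the nearest integer gives Dorne 6, Eskel 1, Carrow 1, Brisco 3, Harke 7, Arden 7, Farrow 4 — total 29, matching the house size, so no adjustment is needed.

Dorne: 6, Eskel: 1, Carrow: 1, Brisco: 3, Harke: 7, Arden: 7, Farrow: 4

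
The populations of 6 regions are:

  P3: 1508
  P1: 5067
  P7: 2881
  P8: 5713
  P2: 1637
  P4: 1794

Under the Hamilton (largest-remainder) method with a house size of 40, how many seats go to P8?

The standard divisor is 18600/40 = 465.
Standard quotas: P3 3.2430, P1 10.8968, P7 6.1957, P8 12.2860, P2 3.5204, P4 3.8581.
Lower quotas: P3 3, P1 10, P7 6, P8 12, P2 3, P4 3 (sum 37, leaving 3 seats).
Remainders in descending order: P1 0.8968, P4 0.8581, P2 0.5204, P8 0.2860, P3 0.2430, P7 0.1957.
The surplus seats go to P1, P4, P2.
P8 receives 12.

12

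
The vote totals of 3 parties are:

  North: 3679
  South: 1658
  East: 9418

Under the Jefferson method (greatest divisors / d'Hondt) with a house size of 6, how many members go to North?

Standard divisor 14755/6 ≈ 2459.167; standard quotas: North 1.496, South 0.674, East 3.830.
Rounding down gives 1, 0, 3 = 4 seats, so the divisor must be adjusted.
With modified divisor 1860: modified quotas North 1.978, South 0.891, East 5.063.
Rounding down: North 1, South 0, East 5 (total 6).
North receives 1.

1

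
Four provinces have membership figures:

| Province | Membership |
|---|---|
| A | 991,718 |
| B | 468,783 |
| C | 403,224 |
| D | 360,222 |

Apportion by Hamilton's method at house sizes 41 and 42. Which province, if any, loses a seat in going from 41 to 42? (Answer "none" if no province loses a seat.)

At 41 seats: A 18, B 9, C 7, D 7.
At 42 seats: A 19, B 9, C 7, D 7.
No province's allocation decreased.

none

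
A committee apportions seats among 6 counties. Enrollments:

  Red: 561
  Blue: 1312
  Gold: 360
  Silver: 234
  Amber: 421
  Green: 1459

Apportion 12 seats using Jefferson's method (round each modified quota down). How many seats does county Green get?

Standard divisor 4347/12 ≈ 362.25; standard quotas: Red 1.549, Blue 3.622, Gold 0.994, Silver 0.646, Amber 1.162, Green 4.028.
Rounding down gives 1, 3, 0, 0, 1, 4 = 9 seats, so the divisor must be adjusted.
With modified divisor 290: modified quotas Red 1.934, Blue 4.524, Gold 1.241, Silver 0.807, Amber 1.452, Green 5.031.
Rounding down: Red 1, Blue 4, Gold 1, Silver 0, Amber 1, Green 5 (total 12).
Green receives 5.

5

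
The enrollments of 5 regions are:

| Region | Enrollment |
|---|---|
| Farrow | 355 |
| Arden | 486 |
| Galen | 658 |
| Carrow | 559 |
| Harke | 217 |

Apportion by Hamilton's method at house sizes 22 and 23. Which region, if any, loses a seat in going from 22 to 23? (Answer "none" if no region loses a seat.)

At 22 seats: Farrow 4, Arden 5, Galen 6, Carrow 5, Harke 2.
At 23 seats: Farrow 3, Arden 5, Galen 7, Carrow 6, Harke 2.
Farrow drops from 4 to 3.

Farrow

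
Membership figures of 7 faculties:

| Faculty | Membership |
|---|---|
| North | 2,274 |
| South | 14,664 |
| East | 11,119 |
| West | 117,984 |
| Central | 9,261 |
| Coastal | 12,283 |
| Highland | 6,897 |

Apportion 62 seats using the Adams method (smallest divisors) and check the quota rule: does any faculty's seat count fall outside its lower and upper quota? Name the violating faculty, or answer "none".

West

Standard quotas: North 0.808, South 5.211, East 3.951, West 41.924, Central 3.291, Coastal 4.365, Highland 2.451.
Adams allocation: North 1, South 5, East 4, West 40, Central 4, Coastal 5, Highland 3.
West has quota 41.924 (lower 41, upper 42) but receives 40 — outside the quota interval.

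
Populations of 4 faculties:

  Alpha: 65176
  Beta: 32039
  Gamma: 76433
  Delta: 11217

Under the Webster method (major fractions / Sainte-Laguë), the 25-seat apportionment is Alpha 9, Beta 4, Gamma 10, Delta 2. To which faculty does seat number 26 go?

Priority for the next seat is population ÷ (current seats + 0.5).
Priorities: Alpha 6860.632, Beta 7119.778, Gamma 7279.333, Delta 4486.800.
Highest priority: Gamma.

Gamma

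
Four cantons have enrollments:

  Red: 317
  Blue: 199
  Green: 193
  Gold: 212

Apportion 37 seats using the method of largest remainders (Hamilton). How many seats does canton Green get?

8

The standard divisor is 921/37 ≈ 24.892.
Standard quotas: Red 12.735, Blue 7.995, Green 7.754, Gold 8.517.
Lower quotas: Red 12, Blue 7, Green 7, Gold 8 (sum 34, leaving 3 seats).
Remainders in descending order: Blue 0.995, Green 0.754, Red 0.735, Gold 0.517.
The surplus seats go to Blue, Green, Red.
Green receives 8.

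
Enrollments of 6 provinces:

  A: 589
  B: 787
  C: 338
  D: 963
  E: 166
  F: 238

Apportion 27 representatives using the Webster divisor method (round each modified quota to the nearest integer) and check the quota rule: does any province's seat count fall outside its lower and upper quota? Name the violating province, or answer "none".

none

Standard quotas: A 5.162, B 6.897, C 2.962, D 8.439, E 1.455, F 2.086.
Webster allocation: A 5, B 7, C 3, D 9, E 1, F 2.
Every allocation lies between the lower and upper quota.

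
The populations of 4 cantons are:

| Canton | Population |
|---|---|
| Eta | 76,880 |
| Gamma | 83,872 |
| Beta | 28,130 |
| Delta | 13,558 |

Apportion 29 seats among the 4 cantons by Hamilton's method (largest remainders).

Eta: 11, Gamma: 12, Beta: 4, Delta: 2

Standard divisor: 202440 ÷ 29 ≈ 6980.69.
Standard quotas: Eta 11.0132, Gamma 12.0149, Beta 4.0297, Delta 1.9422.
Lower quotas: Eta 11, Gamma 12, Beta 4, Delta 1 (sum 28, leaving 1 seat).
Remainders in descending order: Delta 0.9422, Beta 0.0297, Gamma 0.0149, Eta 0.0132.
The surplus seat goes to Delta.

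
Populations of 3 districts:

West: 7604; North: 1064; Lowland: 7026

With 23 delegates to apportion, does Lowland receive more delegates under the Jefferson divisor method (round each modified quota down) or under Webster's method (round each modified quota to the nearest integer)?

Jefferson: West 11, North 1, Lowland 11.
Webster: West 11, North 2, Lowland 10.
Lowland gets 11 under Jefferson and 10 under Webster.

Jefferson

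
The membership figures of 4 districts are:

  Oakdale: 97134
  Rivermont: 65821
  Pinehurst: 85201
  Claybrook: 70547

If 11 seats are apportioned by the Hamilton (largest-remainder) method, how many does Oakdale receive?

The standard divisor is 318703/11 = 28973.
Standard quotas: Oakdale 3.3526, Rivermont 2.2718, Pinehurst 2.9407, Claybrook 2.4349.
Lower quotas: Oakdale 3, Rivermont 2, Pinehurst 2, Claybrook 2 (sum 9, leaving 2 seats).
Remainders in descending order: Pinehurst 0.9407, Claybrook 0.4349, Oakdale 0.3526, Rivermont 0.2718.
The surplus seats go to Pinehurst, Claybrook.
Oakdale receives 3.

3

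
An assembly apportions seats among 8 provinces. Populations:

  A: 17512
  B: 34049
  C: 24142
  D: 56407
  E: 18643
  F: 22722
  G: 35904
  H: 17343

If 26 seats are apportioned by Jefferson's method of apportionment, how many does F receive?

Standard divisor 226722/26 ≈ 8720.077; standard quotas: A 2.008, B 3.905, C 2.769, D 6.469, E 2.138, F 2.606, G 4.117, H 1.989.
Rounding down gives 2, 3, 2, 6, 2, 2, 4, 1 = 22 seats, so the divisor must be adjusted.
With modified divisor 7800: modified quotas A 2.245, B 4.365, C 3.095, D 7.232, E 2.390, F 2.913, G 4.603, H 2.223.
Rounding down: A 2, B 4, C 3, D 7, E 2, F 2, G 4, H 2 (total 26).
F receives 2.

2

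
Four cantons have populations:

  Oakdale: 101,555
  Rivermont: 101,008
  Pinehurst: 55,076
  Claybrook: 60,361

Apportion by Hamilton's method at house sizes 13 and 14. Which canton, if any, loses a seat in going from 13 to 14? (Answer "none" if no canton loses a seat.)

none

At 13 seats: Oakdale 4, Rivermont 4, Pinehurst 2, Claybrook 3.
At 14 seats: Oakdale 5, Rivermont 4, Pinehurst 2, Claybrook 3.
No canton's allocation decreased.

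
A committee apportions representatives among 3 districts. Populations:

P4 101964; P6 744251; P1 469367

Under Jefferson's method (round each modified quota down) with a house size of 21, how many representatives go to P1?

Standard divisor 1315582/21 ≈ 62646.762; standard quotas: P4 1.628, P6 11.880, P1 7.492.
Rounding down gives 1, 11, 7 = 19 seats, so the divisor must be adjusted.
With modified divisor 58000: modified quotas P4 1.758, P6 12.832, P1 8.093.
Rounding down: P4 1, P6 12, P1 8 (total 21).
P1 receives 8.

8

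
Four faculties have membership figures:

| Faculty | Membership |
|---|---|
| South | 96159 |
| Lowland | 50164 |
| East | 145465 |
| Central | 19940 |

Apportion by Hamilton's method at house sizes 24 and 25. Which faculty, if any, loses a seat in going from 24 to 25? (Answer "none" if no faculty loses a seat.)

Central

At 24 seats: South 7, Lowland 4, East 11, Central 2.
At 25 seats: South 8, Lowland 4, East 12, Central 1.
Central drops from 2 to 1.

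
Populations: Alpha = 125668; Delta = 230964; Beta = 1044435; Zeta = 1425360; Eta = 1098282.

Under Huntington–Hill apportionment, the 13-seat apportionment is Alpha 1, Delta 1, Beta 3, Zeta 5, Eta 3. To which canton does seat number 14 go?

Eta

Priority for the next seat is population ÷ (√(s·(s+1))).
Priorities: Alpha 88860.695, Delta 163316.211, Beta 301502.414, Zeta 260233.942, Eta 317046.704.
Highest priority: Eta.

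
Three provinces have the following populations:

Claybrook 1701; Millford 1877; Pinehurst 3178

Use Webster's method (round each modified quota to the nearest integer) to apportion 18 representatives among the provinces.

Claybrook=5, Millford=5, Pinehurst=8

Standard divisor 6756/18 ≈ 375.333; standard quotas: Claybrook 4.532, Millford 5.001, Pinehurst 8.467.
Rounding to the nearest integer gives Claybrook 5, Millford 5, Pinehurst 8 — total 18, matching the house size, so no adjustment is needed.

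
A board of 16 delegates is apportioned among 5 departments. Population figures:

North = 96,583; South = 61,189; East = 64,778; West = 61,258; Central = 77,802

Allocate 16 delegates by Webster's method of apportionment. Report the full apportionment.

North 4, South 3, East 3, West 3, Central 3

Standard divisor 361610/16 ≈ 22600.625; standard quotas: North 4.273, South 2.707, East 2.866, West 2.710, Central 3.442.
Rounding to the nearest integer gives North 4, South 3, East 3, West 3, Central 3 — total 16, matching the house size, so no adjustment is needed.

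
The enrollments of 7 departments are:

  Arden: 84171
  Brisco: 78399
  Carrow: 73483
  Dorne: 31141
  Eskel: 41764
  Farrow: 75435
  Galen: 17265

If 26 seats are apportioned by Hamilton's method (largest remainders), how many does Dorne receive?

2

Standard divisor: 401658 ÷ 26 ≈ 15448.385.
Standard quotas: Arden 5.4485, Brisco 5.0749, Carrow 4.7567, Dorne 2.0158, Eskel 2.7035, Farrow 4.8830, Galen 1.1176.
Lower quotas: Arden 5, Brisco 5, Carrow 4, Dorne 2, Eskel 2, Farrow 4, Galen 1 (sum 23, leaving 3 seats).
Remainders in descending order: Farrow 0.8830, Carrow 0.7567, Eskel 0.7035, Arden 0.4485, Galen 0.1176, Brisco 0.0749, Dorne 0.0158.
Largest remainders: Farrow, Carrow, Eskel receive the extra seats.
Dorne receives 2.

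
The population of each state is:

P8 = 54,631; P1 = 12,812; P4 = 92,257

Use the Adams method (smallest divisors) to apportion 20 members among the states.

P8: 7, P1: 2, P4: 11

Standard divisor 159700/20 ≈ 7985; standard quotas: P8 6.842, P1 1.605, P4 11.554.
Rounding up gives 7, 2, 12 = 21 seats, so the divisor must be adjusted.
With modified divisor 8700: modified quotas P8 6.279, P1 1.473, P4 10.604.
Rounding up: P8 7, P1 2, P4 11 (total 20).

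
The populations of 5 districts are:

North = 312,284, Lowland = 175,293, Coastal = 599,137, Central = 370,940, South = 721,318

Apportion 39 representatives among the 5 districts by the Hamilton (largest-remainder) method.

North: 5; Lowland: 3; Coastal: 11; Central: 7; South: 13

Standard divisor: 2178972 ÷ 39 ≈ 55871.077.
Standard quotas: North 5.5894, Lowland 3.1375, Coastal 10.7236, Central 6.6392, South 12.9104.
Lower quotas: North 5, Lowland 3, Coastal 10, Central 6, South 12 (sum 36, leaving 3 seats).
Remainders in descending order: South 0.9104, Coastal 0.7236, Central 0.6392, North 0.5894, Lowland 0.1375.
The surplus seats go to South, Coastal, Central.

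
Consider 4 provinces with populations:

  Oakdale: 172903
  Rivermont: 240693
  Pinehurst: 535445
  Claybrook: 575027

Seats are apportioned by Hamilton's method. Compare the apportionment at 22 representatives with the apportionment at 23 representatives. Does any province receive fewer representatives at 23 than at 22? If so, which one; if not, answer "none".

At 22 seats: Oakdale 3, Rivermont 3, Pinehurst 8, Claybrook 8.
At 23 seats: Oakdale 2, Rivermont 4, Pinehurst 8, Claybrook 9.
Oakdale drops from 3 to 2.

Oakdale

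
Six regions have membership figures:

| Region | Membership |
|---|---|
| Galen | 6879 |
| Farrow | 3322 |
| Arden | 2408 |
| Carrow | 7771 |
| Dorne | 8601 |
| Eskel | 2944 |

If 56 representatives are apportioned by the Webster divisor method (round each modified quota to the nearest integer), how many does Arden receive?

4

Standard divisor 31925/56 ≈ 570.089; standard quotas: Galen 12.067, Farrow 5.827, Arden 4.224, Carrow 13.631, Dorne 15.087, Eskel 5.164.
Rounding to the nearest integer gives Galen 12, Farrow 6, Arden 4, Carrow 14, Dorne 15, Eskel 5 — total 56, matching the house size, so no adjustment is needed.
Arden receives 4.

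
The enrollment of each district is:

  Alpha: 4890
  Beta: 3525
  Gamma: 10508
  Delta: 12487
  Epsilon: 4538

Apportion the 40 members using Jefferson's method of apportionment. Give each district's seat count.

Standard divisor 35948/40 ≈ 898.7; standard quotas: Alpha 5.441, Beta 3.922, Gamma 11.692, Delta 13.895, Epsilon 5.050.
Rounding down gives 5, 3, 11, 13, 5 = 37 seats, so the divisor must be adjusted.
With modified divisor 850: modified quotas Alpha 5.753, Beta 4.147, Gamma 12.362, Delta 14.691, Epsilon 5.339.
Rounding down: Alpha 5, Beta 4, Gamma 12, Delta 14, Epsilon 5 (total 40).

Alpha 5, Beta 4, Gamma 12, Delta 14, Epsilon 5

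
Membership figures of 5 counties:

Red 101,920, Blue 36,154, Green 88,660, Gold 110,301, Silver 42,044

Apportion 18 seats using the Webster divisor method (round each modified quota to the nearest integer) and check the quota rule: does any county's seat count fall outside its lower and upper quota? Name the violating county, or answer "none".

Standard quotas: Red 4.840, Blue 1.717, Green 4.210, Gold 5.237, Silver 1.996.
Webster allocation: Red 5, Blue 2, Green 4, Gold 5, Silver 2.
Every allocation lies between the lower and upper quota.

none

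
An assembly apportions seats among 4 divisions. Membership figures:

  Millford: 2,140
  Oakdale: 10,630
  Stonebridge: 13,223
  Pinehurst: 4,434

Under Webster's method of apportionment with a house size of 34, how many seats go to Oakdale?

Standard divisor 30427/34 ≈ 894.912; standard quotas: Millford 2.391, Oakdale 11.878, Stonebridge 14.776, Pinehurst 4.955.
Rounding to the nearest integer gives Millford 2, Oakdale 12, Stonebridge 15, Pinehurst 5 — total 34, matching the house size, so no adjustment is needed.
Oakdale receives 12.

12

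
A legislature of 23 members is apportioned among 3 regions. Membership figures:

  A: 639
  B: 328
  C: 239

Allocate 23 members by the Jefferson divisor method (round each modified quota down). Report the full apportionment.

A: 13; B: 6; C: 4

Standard divisor 1206/23 ≈ 52.435; standard quotas: A 12.187, B 6.255, C 4.558.
Rounding down gives 12, 6, 4 = 22 seats, so the divisor must be adjusted.
With modified divisor 48: modified quotas A 13.312, B 6.833, C 4.979.
Rounding down: A 13, B 6, C 4 (total 23).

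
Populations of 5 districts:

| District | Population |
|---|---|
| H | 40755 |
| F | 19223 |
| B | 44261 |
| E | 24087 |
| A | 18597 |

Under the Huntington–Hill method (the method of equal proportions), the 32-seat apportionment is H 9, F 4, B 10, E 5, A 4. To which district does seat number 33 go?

E

Priority for the next seat is population ÷ (√(s·(s+1))).
Priorities: H 4295.954, F 4298.393, B 4220.121, E 4397.664, A 4158.416.
Highest priority: E.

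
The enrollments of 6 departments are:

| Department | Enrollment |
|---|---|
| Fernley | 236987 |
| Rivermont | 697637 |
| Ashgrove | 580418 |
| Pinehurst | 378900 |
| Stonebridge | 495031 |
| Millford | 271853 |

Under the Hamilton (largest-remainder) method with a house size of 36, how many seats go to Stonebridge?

7

The standard divisor is 2660826/36 ≈ 73911.833.
Standard quotas: Fernley 3.2063, Rivermont 9.4388, Ashgrove 7.8528, Pinehurst 5.1264, Stonebridge 6.6976, Millford 3.6781.
Lower quotas: Fernley 3, Rivermont 9, Ashgrove 7, Pinehurst 5, Stonebridge 6, Millford 3 (sum 33, leaving 3 seats).
Remainders in descending order: Ashgrove 0.8528, Stonebridge 0.6976, Millford 0.6781, Rivermont 0.4388, Fernley 0.2063, Pinehurst 0.1264.
Largest remainders: Ashgrove, Stonebridge, Millford receive the extra seats.
Stonebridge receives 7.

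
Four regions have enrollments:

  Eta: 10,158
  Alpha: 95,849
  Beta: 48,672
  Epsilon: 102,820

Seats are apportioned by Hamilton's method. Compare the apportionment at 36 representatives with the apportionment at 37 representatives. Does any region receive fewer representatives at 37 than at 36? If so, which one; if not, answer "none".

Eta

At 36 seats: Eta 2, Alpha 13, Beta 7, Epsilon 14.
At 37 seats: Eta 1, Alpha 14, Beta 7, Epsilon 15.
Eta drops from 2 to 1.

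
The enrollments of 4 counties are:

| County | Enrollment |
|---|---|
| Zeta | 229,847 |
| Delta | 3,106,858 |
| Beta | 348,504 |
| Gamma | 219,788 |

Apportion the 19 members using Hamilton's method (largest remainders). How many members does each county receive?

Zeta 1, Delta 15, Beta 2, Gamma 1

Standard divisor: 3904997 ÷ 19 ≈ 205526.158.
Standard quotas: Zeta 1.1183, Delta 15.1166, Beta 1.6957, Gamma 1.0694.
Lower quotas: Zeta 1, Delta 15, Beta 1, Gamma 1 (sum 18, leaving 1 seat).
Remainders in descending order: Beta 0.6957, Zeta 0.1183, Delta 0.1166, Gamma 0.0694.
The surplus seat goes to Beta.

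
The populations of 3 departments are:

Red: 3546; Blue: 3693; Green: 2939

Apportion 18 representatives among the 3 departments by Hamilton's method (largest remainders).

Standard divisor: 10178 ÷ 18 ≈ 565.444.
Standard quotas: Red 6.271, Blue 6.531, Green 5.198.
Lower quotas: Red 6, Blue 6, Green 5 (sum 17, leaving 1 seat).
Remainders in descending order: Blue 0.531, Red 0.271, Green 0.198.
The surplus seat goes to Blue.

Red=6, Blue=7, Green=5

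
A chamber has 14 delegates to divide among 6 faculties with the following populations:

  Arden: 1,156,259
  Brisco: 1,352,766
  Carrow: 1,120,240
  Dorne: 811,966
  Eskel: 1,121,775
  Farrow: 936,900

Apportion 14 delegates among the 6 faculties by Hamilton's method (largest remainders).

The standard divisor is 6499906/14 = 464279.
Standard quotas: Arden 2.4904, Brisco 2.9137, Carrow 2.4129, Dorne 1.7489, Eskel 2.4162, Farrow 2.0180.
Lower quotas: Arden 2, Brisco 2, Carrow 2, Dorne 1, Eskel 2, Farrow 2 (sum 11, leaving 3 seats).
Remainders in descending order: Brisco 0.9137, Dorne 0.7489, Arden 0.4904, Eskel 0.4162, Carrow 0.4129, Farrow 0.0180.
The surplus seats go to Brisco, Dorne, Arden.

Arden=3; Brisco=3; Carrow=2; Dorne=2; Eskel=2; Farrow=2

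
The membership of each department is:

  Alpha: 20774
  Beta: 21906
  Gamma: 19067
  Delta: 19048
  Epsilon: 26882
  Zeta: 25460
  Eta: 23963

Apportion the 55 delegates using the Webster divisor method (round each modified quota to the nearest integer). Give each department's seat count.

Alpha=7; Beta=8; Gamma=7; Delta=7; Epsilon=9; Zeta=9; Eta=8

Standard divisor 157100/55 ≈ 2856.364; standard quotas: Alpha 7.273, Beta 7.669, Gamma 6.675, Delta 6.669, Epsilon 9.411, Zeta 8.913, Eta 8.389.
Rounding to the nearest integer gives Alpha 7, Beta 8, Gamma 7, Delta 7, Epsilon 9, Zeta 9, Eta 8 — total 55, matching the house size, so no adjustment is needed.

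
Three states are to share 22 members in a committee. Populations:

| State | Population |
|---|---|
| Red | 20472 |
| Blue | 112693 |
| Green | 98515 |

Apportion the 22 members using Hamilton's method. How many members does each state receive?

Red: 2; Blue: 11; Green: 9

Total 231680; standard divisor 231680/22 ≈ 10530.909.
Standard quotas: Red 1.9440, Blue 10.7012, Green 9.3548.
Lower quotas: Red 1, Blue 10, Green 9 (sum 20, leaving 2 seats).
Remainders in descending order: Red 0.9440, Blue 0.7012, Green 0.3548.
The surplus seats go to Red, Blue.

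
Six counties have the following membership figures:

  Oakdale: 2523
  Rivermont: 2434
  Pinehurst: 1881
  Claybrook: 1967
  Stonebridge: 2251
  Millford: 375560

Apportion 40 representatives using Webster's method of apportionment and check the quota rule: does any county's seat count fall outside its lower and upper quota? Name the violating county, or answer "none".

Standard quotas: Oakdale 0.261, Rivermont 0.252, Pinehurst 0.195, Claybrook 0.204, Stonebridge 0.233, Millford 38.856.
Webster allocation: Oakdale 0, Rivermont 0, Pinehurst 0, Claybrook 0, Stonebridge 0, Millford 40.
Millford has quota 38.856 (lower 38, upper 39) but receives 40 — outside the quota interval.

Millford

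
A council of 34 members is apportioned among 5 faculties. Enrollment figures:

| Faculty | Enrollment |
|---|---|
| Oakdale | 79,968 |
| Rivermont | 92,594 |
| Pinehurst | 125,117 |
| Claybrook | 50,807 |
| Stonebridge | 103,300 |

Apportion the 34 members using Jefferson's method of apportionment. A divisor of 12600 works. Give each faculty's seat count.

Oakdale: 6, Rivermont: 7, Pinehurst: 9, Claybrook: 4, Stonebridge: 8

With modified divisor 12600: modified quotas Oakdale 6.347, Rivermont 7.349, Pinehurst 9.930, Claybrook 4.032, Stonebridge 8.198.
Rounding down: Oakdale 6, Rivermont 7, Pinehurst 9, Claybrook 4, Stonebridge 8 (total 34).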